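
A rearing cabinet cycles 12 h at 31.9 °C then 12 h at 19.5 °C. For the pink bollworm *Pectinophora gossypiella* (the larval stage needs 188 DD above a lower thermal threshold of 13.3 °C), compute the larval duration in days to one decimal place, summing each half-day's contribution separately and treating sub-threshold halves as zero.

Day half: max(0, 31.9 − 13.3) × 0.5 = 18.6 × 0.5 = 9.30 DD.
Night half: max(0, 19.5 − 13.3) × 0.5 = 6.2 × 0.5 = 3.10 DD.
Per 24 h: 12.40 DD/day.
Duration = 188 / 12.40 = 15.161 ≈ 15.2 days.

15.2 days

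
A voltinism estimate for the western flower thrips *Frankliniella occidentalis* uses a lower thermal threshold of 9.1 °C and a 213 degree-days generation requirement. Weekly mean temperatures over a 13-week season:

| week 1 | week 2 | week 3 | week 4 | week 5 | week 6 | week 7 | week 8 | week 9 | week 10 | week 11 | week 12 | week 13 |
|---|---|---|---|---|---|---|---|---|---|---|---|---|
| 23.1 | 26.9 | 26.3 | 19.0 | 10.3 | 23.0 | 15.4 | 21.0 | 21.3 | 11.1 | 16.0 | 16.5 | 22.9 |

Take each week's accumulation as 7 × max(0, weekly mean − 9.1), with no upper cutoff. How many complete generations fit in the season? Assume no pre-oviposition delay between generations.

Weekly DD (7 × max(0, T̄ − 9.1)): 98.0, 124.6, 120.4, 69.3, 8.4, 97.3, 44.1, 83.3, 85.4, 14.0, 48.3, 51.8, 96.6.
Season total = 941.5 DD.
Complete generations = ⌊941.5 / 213⌋ = 4.

4 generations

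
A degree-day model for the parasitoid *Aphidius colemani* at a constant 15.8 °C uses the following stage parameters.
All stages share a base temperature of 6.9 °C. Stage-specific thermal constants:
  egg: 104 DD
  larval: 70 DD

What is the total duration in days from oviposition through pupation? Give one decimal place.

Daily accumulation at 15.8 °C = 15.8 − 6.9 = 8.9 DD/day.
Total K = 104 + 70 = 174 DD.
Total duration = 174 / 8.9 = 19.551 ≈ 19.6 days.

19.6 days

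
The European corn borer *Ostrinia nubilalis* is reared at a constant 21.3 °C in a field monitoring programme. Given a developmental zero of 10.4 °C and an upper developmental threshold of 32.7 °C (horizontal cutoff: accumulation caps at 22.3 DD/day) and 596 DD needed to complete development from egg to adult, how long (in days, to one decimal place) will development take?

54.7 days

Daily accumulation = 21.3 − 10.4 = 10.9 DD/day.
Duration = 596 / 10.9 = 54.679 ≈ 54.7 days.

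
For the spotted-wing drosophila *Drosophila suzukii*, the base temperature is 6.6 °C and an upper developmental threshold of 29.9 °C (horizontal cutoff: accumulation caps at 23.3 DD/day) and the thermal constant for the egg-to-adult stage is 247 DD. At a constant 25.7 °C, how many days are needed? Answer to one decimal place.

12.9 days

Daily accumulation = 25.7 − 6.6 = 19.1 DD/day.
Duration = 247 / 19.1 = 12.932 ≈ 12.9 days.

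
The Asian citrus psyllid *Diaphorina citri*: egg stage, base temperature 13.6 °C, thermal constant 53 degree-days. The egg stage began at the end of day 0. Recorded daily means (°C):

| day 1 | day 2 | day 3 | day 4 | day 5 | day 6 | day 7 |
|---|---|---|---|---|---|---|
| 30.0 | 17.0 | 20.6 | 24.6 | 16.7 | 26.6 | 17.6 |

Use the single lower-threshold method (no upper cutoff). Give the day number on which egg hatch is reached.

day 6

Daily DD above 13.6 °C: 16.4, 3.4, 7.0, 11.0, 3.1, 13.0, 4.0.
Cumulative: 16.4, 19.8, 26.8, 37.8, 40.9, 53.9, 57.9.
The total first reaches 53 DD on day 6.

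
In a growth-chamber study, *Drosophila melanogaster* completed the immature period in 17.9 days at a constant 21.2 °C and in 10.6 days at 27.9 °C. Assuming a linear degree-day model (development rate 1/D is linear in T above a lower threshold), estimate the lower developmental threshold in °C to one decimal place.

11.5 °C

Under the model K = D·(T − T_b), so D₁·(T₁ − T_b) = D₂·(T₂ − T_b).
17.9·(21.2 − T_b) = 10.6·(27.9 − T_b)
T_b = (17.9·21.2 − 10.6·27.9) / (17.9 − 10.6) = 83.74 / 7.3 = 11.471 °C ≈ 11.5 °C.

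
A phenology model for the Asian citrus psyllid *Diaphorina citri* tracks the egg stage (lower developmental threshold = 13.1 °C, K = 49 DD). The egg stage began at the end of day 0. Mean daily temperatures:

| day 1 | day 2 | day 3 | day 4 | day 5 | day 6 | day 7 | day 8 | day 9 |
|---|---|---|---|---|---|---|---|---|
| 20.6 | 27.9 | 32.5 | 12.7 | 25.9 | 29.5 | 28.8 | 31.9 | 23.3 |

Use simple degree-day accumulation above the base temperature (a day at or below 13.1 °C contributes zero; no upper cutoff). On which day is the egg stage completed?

day 5

Daily DD above 13.1 °C: 7.5, 14.8, 19.4, 0.0, 12.8, 16.4, 15.7, 18.8, 10.2.
Cumulative: 7.5, 22.3, 41.7, 41.7, 54.5, 70.9, 86.6, 105.4, 115.6.
The total first reaches 49 DD on day 5.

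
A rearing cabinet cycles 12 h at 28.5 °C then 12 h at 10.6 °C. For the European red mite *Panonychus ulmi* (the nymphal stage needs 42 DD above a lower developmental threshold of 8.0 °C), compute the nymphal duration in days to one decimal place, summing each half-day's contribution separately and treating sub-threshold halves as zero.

Day half: max(0, 28.5 − 8.0) × 0.5 = 20.5 × 0.5 = 10.25 DD.
Night half: max(0, 10.6 − 8.0) × 0.5 = 2.6 × 0.5 = 1.30 DD.
Per 24 h: 11.55 DD/day.
Duration = 42 / 11.55 = 3.636 ≈ 3.6 days.

3.6 days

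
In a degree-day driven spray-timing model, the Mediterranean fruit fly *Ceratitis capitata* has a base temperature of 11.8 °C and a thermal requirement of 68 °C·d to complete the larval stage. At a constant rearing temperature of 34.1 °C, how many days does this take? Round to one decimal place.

Daily accumulation = 34.1 − 11.8 = 22.3 DD/day.
Duration = 68 / 22.3 = 3.049 ≈ 3.0 days.

3.0 days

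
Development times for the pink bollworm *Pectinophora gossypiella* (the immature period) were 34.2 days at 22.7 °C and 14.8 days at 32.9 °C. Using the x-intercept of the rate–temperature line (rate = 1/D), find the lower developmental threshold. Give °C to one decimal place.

14.9 °C

Linear rate model ⇒ the product D·(T − T_b) is constant across temperatures.
34.2·(22.7 − T_b) = 14.8·(32.9 − T_b)
T_b = (34.2·22.7 − 14.8·32.9) / (34.2 − 14.8) = 289.42 / 19.4 = 14.919 °C ≈ 14.9 °C.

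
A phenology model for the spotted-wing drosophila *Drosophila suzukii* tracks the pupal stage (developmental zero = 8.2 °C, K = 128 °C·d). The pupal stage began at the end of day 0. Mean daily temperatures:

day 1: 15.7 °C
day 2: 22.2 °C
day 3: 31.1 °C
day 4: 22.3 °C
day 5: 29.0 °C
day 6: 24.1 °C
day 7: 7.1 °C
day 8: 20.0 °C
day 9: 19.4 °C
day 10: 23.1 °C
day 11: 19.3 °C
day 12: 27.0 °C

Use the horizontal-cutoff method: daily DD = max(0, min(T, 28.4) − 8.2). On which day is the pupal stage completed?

day 10

Daily DD above 8.2 °C (capped at 20.2): 7.5, 14.0, 20.2, 14.1, 20.2, 15.9, 0.0, 11.8, 11.2, 14.9, 11.1, 18.8.
Cumulative: 7.5, 21.5, 41.7, 55.8, 76.0, 91.9, 91.9, 103.7, 114.9, 129.8, 140.9, 159.7.
The total first reaches 128 DD on day 10.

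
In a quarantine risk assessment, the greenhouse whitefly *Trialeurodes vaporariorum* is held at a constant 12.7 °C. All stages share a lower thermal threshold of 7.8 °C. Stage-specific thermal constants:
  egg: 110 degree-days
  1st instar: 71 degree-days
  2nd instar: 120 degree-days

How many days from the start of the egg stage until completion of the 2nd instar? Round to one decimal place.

61.4 days

Daily accumulation at 12.7 °C = 12.7 − 7.8 = 4.9 DD/day.
Total K = 110 + 71 + 120 = 301 DD.
Total duration = 301 / 4.9 = 61.429 ≈ 61.4 days.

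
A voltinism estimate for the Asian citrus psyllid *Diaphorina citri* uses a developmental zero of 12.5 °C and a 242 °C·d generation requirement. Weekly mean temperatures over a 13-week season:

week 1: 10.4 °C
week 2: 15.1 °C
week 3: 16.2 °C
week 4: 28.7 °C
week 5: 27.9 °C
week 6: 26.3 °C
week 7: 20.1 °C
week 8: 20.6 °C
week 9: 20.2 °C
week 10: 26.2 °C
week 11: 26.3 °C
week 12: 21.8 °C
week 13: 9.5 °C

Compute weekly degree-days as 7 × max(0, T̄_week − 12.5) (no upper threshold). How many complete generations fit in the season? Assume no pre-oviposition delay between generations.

3 generations

Weekly DD (7 × max(0, T̄ − 12.5)): 0.0, 18.2, 25.9, 113.4, 107.8, 96.6, 53.2, 56.7, 53.9, 95.9, 96.6, 65.1, 0.0.
Season total = 783.3 DD.
Complete generations = ⌊783.3 / 242⌋ = 3.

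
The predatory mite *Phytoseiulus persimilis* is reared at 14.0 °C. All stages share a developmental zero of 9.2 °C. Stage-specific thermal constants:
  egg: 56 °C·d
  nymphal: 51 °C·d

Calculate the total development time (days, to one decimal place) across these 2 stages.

22.3 days

Daily accumulation at 14.0 °C = 14.0 − 9.2 = 4.8 DD/day.
Total K = 56 + 51 = 107 DD.
Total duration = 107 / 4.8 = 22.292 ≈ 22.3 days.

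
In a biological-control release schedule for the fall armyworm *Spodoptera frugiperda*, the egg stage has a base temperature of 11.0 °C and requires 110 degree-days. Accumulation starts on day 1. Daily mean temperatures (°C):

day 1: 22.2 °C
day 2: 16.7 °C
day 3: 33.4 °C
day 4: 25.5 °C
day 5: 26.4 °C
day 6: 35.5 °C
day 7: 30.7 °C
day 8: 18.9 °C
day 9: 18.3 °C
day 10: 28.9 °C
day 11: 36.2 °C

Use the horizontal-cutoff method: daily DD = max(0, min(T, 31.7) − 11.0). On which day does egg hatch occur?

day 8

Daily DD above 11.0 °C (capped at 20.7): 11.2, 5.7, 20.7, 14.5, 15.4, 20.7, 19.7, 7.9, 7.3, 17.9, 20.7.
Cumulative: 11.2, 16.9, 37.6, 52.1, 67.5, 88.2, 107.9, 115.8, 123.1, 141.0, 161.7.
The total first reaches 110 DD on day 8.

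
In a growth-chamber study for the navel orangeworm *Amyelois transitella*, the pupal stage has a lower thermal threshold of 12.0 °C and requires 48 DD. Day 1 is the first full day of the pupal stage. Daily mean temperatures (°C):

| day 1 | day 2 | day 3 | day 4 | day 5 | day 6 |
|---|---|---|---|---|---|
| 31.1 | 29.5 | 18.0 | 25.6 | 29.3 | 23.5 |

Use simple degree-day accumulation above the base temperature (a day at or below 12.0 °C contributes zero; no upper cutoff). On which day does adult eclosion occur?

day 4

Daily DD above 12.0 °C: 19.1, 17.5, 6.0, 13.6, 17.3, 11.5.
Cumulative: 19.1, 36.6, 42.6, 56.2, 73.5, 85.0.
The total first reaches 48 DD on day 4.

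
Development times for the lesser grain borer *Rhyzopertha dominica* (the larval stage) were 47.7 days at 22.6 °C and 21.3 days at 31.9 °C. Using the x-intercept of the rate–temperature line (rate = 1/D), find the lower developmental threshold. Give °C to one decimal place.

Equal thermal constants: D₁(T₁ − T_b) = D₂(T₂ − T_b).
47.7·(22.6 − T_b) = 21.3·(31.9 − T_b)
T_b = (47.7·22.6 − 21.3·31.9) / (47.7 − 21.3) = 398.55 / 26.4 = 15.097 °C ≈ 15.1 °C.

15.1 °C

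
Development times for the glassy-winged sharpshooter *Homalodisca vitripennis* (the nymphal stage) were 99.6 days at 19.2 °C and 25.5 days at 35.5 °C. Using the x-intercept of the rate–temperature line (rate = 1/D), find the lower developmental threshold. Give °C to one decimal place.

Under the model K = D·(T − T_b), so D₁·(T₁ − T_b) = D₂·(T₂ − T_b).
99.6·(19.2 − T_b) = 25.5·(35.5 − T_b)
T_b = (99.6·19.2 − 25.5·35.5) / (99.6 − 25.5) = 1007.07 / 74.1 = 13.591 °C ≈ 13.6 °C.

13.6 °C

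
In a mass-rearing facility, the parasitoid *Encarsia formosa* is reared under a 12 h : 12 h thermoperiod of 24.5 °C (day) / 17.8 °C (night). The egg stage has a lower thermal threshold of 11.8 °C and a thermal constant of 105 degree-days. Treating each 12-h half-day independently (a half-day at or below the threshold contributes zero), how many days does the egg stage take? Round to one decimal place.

11.2 days

Day half: max(0, 24.5 − 11.8) × 0.5 = 12.7 × 0.5 = 6.35 DD.
Night half: max(0, 17.8 − 11.8) × 0.5 = 6.0 × 0.5 = 3.00 DD.
Per 24 h: 9.35 DD/day.
Duration = 105 / 9.35 = 11.230 ≈ 11.2 days.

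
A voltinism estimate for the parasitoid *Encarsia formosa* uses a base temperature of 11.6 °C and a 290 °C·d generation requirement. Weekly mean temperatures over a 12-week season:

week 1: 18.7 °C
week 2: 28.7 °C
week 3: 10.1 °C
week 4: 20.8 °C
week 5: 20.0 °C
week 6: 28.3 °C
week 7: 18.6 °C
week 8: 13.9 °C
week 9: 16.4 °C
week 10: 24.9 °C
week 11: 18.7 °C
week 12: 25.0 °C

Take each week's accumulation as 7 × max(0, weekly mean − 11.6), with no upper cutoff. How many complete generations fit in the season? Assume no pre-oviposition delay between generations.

2 generations

Weekly DD (7 × max(0, T̄ − 11.6)): 49.7, 119.7, 0.0, 64.4, 58.8, 116.9, 49.0, 16.1, 33.6, 93.1, 49.7, 93.8.
Season total = 744.8 DD.
Complete generations = ⌊744.8 / 290⌋ = 2.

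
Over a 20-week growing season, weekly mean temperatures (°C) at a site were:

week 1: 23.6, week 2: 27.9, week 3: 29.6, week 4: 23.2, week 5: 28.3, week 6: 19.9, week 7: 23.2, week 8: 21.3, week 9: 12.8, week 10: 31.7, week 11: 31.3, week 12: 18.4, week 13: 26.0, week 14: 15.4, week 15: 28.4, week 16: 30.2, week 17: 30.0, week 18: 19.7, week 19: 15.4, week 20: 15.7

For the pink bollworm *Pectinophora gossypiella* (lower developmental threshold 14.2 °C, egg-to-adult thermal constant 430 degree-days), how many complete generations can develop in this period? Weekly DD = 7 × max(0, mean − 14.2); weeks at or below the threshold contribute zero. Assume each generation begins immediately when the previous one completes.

3 generations

Weekly DD (7 × max(0, T̄ − 14.2)): 65.8, 95.9, 107.8, 63.0, 98.7, 39.9, 63.0, 49.7, 0.0, 122.5, 119.7, 29.4, 82.6, 8.4, 99.4, 112.0, 110.6, 38.5, 8.4, 10.5.
Season total = 1325.8 DD.
Complete generations = ⌊1325.8 / 430⌋ = 3.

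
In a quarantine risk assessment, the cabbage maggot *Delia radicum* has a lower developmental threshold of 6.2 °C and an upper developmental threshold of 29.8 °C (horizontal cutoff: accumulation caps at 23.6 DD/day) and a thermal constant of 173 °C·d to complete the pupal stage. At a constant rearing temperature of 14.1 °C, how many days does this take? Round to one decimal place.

Daily accumulation = 14.1 − 6.2 = 7.9 DD/day.
Duration = 173 / 7.9 = 21.899 ≈ 21.9 days.

21.9 days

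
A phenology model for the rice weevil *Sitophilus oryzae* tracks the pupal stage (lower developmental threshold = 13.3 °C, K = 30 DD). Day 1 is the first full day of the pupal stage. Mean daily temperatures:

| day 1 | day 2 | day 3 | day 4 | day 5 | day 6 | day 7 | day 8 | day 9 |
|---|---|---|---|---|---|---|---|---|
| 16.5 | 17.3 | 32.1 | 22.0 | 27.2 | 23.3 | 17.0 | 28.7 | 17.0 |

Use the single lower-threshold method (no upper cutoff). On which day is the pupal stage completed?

Daily DD above 13.3 °C: 3.2, 4.0, 18.8, 8.7, 13.9, 10.0, 3.7, 15.4, 3.7.
Cumulative: 3.2, 7.2, 26.0, 34.7, 48.6, 58.6, 62.3, 77.7, 81.4.
The total first reaches 30 DD on day 4.

day 4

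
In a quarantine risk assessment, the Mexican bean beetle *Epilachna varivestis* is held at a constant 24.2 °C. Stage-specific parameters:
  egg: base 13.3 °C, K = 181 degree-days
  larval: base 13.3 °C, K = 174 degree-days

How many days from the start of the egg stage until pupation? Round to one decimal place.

32.6 days

egg: 181 / (24.2 − 13.3) = 181 / 10.9 = 16.606 d.
larval: 174 / (24.2 − 13.3) = 174 / 10.9 = 15.963 d.
Sum = 32.569 ≈ 32.6 days.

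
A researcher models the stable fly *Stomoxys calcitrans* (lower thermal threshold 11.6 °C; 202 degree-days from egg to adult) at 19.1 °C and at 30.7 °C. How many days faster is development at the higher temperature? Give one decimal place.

At 19.1 °C: 202 / (19.1 − 11.6) = 202 / 7.5 = 26.933 d.
At 30.7 °C: 202 / (30.7 − 11.6) = 202 / 19.1 = 10.576 d.
Difference = |26.933 − 10.576| = 16.357 ≈ 16.4 days.

16.4 days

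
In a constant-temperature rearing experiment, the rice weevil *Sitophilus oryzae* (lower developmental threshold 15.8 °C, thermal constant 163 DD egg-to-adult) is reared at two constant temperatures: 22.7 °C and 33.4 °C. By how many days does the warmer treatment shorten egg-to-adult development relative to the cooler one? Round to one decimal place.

At 22.7 °C: 163 / (22.7 − 15.8) = 163 / 6.9 = 23.623 d.
At 33.4 °C: 163 / (33.4 − 15.8) = 163 / 17.6 = 9.261 d.
Difference = |23.623 − 9.261| = 14.362 ≈ 14.4 days.

14.4 days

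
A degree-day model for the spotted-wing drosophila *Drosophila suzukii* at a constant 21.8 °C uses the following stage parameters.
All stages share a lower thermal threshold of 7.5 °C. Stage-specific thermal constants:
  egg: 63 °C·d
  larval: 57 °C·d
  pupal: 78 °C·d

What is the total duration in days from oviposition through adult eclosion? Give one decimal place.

Daily accumulation at 21.8 °C = 21.8 − 7.5 = 14.3 DD/day.
Total K = 63 + 57 + 78 = 198 DD.
Total duration = 198 / 14.3 = 13.846 ≈ 13.8 days.

13.8 days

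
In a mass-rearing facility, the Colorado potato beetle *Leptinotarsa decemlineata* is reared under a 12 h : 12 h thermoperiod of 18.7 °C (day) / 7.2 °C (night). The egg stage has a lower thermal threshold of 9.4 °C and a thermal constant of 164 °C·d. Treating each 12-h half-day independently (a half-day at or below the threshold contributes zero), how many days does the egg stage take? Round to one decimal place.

35.3 days

Day half: max(0, 18.7 − 9.4) × 0.5 = 9.3 × 0.5 = 4.65 DD.
Night half: max(0, 7.2 − 9.4) × 0.5 = 0.0 × 0.5 = 0.00 DD.
Per 24 h: 4.65 DD/day.
Duration = 164 / 4.65 = 35.269 ≈ 35.3 days.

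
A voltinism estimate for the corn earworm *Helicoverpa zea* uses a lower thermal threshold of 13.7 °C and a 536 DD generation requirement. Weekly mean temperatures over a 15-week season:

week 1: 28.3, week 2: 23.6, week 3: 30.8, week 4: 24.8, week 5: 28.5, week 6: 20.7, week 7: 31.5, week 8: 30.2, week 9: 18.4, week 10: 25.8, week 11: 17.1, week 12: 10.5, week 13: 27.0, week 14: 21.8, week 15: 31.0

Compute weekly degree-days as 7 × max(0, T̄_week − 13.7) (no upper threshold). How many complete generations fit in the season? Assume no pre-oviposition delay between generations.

Weekly DD (7 × max(0, T̄ − 13.7)): 102.2, 69.3, 119.7, 77.7, 103.6, 49.0, 124.6, 115.5, 32.9, 84.7, 23.8, 0.0, 93.1, 56.7, 121.1.
Season total = 1173.9 DD.
Complete generations = ⌊1173.9 / 536⌋ = 2.

2 generations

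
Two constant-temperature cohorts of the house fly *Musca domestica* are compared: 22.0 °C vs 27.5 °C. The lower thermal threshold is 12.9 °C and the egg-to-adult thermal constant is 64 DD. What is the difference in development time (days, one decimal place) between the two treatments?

2.6 days

At 22.0 °C: 64 / (22.0 − 12.9) = 64 / 9.1 = 7.033 d.
At 27.5 °C: 64 / (27.5 − 12.9) = 64 / 14.6 = 4.384 d.
Difference = |7.033 − 4.384| = 2.649 ≈ 2.6 days.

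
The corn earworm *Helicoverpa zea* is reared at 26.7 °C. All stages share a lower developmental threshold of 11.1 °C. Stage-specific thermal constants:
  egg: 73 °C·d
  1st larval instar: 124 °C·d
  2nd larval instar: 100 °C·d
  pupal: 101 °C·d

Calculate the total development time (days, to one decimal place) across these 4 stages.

25.5 days

Daily accumulation at 26.7 °C = 26.7 − 11.1 = 15.6 DD/day.
Total K = 73 + 124 + 100 + 101 = 398 DD.
Total duration = 398 / 15.6 = 25.513 ≈ 25.5 days.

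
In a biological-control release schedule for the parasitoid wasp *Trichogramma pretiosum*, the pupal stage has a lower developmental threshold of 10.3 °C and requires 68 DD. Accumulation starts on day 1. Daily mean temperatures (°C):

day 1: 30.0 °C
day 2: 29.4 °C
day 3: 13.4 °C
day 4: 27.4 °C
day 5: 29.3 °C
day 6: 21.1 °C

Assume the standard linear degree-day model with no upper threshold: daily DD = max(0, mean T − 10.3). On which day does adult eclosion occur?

day 5

Daily DD above 10.3 °C: 19.7, 19.1, 3.1, 17.1, 19.0, 10.8.
Cumulative: 19.7, 38.8, 41.9, 59.0, 78.0, 88.8.
The total first reaches 68 DD on day 5.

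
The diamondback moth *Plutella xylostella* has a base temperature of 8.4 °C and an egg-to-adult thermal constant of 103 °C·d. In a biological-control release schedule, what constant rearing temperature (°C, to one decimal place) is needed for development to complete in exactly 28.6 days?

12.0 °C

Required daily accumulation = 103 / 28.6 = 3.601 DD/day.
T = T_base + 3.601 = 8.4 + 3.601 = 12.001 ≈ 12.0 °C.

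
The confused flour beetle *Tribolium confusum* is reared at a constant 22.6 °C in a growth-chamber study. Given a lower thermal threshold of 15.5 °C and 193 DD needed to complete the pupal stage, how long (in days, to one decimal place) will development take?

Daily accumulation = 22.6 − 15.5 = 7.1 DD/day.
Duration = 193 / 7.1 = 27.183 ≈ 27.2 days.

27.2 days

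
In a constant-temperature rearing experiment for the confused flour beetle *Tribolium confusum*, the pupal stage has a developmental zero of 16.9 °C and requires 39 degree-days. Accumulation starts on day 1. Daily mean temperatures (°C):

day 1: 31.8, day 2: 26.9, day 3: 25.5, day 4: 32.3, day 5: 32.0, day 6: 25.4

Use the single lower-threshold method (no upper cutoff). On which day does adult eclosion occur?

Daily DD above 16.9 °C: 14.9, 10.0, 8.6, 15.4, 15.1, 8.5.
Cumulative: 14.9, 24.9, 33.5, 48.9, 64.0, 72.5.
The total first reaches 39 DD on day 4.

day 4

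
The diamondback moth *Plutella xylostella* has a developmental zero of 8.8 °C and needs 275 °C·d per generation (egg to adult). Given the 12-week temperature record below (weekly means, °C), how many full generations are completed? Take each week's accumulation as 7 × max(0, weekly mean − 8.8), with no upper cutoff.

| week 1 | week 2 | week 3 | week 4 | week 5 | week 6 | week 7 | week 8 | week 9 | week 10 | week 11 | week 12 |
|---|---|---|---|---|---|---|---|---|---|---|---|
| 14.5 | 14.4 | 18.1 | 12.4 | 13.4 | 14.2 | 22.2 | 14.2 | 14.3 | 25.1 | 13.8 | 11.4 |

2 generations

Weekly DD (7 × max(0, T̄ − 8.8)): 39.9, 39.2, 65.1, 25.2, 32.2, 37.8, 93.8, 37.8, 38.5, 114.1, 35.0, 18.2.
Season total = 576.8 DD.
Complete generations = ⌊576.8 / 275⌋ = 2.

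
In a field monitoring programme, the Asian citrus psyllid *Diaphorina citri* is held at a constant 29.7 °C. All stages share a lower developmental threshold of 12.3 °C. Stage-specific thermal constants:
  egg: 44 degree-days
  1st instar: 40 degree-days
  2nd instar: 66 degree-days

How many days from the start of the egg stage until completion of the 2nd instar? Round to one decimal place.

Daily accumulation at 29.7 °C = 29.7 − 12.3 = 17.4 DD/day.
Total K = 44 + 40 + 66 = 150 DD.
Total duration = 150 / 17.4 = 8.621 ≈ 8.6 days.

8.6 days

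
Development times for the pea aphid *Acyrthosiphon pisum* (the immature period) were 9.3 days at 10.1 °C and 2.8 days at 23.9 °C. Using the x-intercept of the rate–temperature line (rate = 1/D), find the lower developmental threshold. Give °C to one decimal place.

Under the model K = D·(T − T_b), so D₁·(T₁ − T_b) = D₂·(T₂ − T_b).
9.3·(10.1 − T_b) = 2.8·(23.9 − T_b)
T_b = (9.3·10.1 − 2.8·23.9) / (9.3 − 2.8) = 27.01 / 6.5 = 4.155 °C ≈ 4.2 °C.

4.2 °C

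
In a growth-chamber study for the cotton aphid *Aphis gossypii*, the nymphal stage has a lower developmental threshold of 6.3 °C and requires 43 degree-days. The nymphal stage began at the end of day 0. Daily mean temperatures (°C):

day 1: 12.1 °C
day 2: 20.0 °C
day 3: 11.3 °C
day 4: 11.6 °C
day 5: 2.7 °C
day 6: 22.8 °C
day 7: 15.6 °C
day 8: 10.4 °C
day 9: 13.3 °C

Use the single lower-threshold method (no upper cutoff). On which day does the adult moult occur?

Daily DD above 6.3 °C: 5.8, 13.7, 5.0, 5.3, 0.0, 16.5, 9.3, 4.1, 7.0.
Cumulative: 5.8, 19.5, 24.5, 29.8, 29.8, 46.3, 55.6, 59.7, 66.7.
The total first reaches 43 DD on day 6.

day 6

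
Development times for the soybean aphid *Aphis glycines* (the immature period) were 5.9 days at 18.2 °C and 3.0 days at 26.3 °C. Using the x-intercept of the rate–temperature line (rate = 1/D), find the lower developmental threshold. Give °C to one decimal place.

9.8 °C

Under the model K = D·(T − T_b), so D₁·(T₁ − T_b) = D₂·(T₂ − T_b).
5.9·(18.2 − T_b) = 3.0·(26.3 − T_b)
T_b = (5.9·18.2 − 3.0·26.3) / (5.9 − 3.0) = 28.48 / 2.9 = 9.821 °C ≈ 9.8 °C.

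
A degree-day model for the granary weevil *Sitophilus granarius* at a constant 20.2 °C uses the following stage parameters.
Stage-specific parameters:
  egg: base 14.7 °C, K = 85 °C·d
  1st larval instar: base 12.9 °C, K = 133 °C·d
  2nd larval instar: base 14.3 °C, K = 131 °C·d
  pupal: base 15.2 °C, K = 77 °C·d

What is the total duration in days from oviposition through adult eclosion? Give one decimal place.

egg: 85 / (20.2 − 14.7) = 85 / 5.5 = 15.455 d.
1st larval instar: 133 / (20.2 − 12.9) = 133 / 7.3 = 18.219 d.
2nd larval instar: 131 / (20.2 − 14.3) = 131 / 5.9 = 22.203 d.
pupal: 77 / (20.2 − 15.2) = 77 / 5.0 = 15.400 d.
Sum = 71.277 ≈ 71.3 days.

71.3 days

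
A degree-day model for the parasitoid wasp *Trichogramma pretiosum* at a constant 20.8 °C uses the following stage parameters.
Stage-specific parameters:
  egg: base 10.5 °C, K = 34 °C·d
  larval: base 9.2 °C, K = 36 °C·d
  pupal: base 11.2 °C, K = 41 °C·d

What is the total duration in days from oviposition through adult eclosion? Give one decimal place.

egg: 34 / (20.8 − 10.5) = 34 / 10.3 = 3.301 d.
larval: 36 / (20.8 − 9.2) = 36 / 11.6 = 3.103 d.
pupal: 41 / (20.8 − 11.2) = 41 / 9.6 = 4.271 d.
Sum = 10.675 ≈ 10.7 days.

10.7 days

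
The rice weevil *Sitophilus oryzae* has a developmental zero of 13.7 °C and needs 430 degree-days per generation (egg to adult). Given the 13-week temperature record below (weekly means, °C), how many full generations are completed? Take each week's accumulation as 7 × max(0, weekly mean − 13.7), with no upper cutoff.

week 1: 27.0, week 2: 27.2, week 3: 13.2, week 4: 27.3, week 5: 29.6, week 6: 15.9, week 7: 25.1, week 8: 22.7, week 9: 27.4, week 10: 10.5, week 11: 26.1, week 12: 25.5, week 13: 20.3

2 generations

Weekly DD (7 × max(0, T̄ − 13.7)): 93.1, 94.5, 0.0, 95.2, 111.3, 15.4, 79.8, 63.0, 95.9, 0.0, 86.8, 82.6, 46.2.
Season total = 863.8 DD.
Complete generations = ⌊863.8 / 430⌋ = 2.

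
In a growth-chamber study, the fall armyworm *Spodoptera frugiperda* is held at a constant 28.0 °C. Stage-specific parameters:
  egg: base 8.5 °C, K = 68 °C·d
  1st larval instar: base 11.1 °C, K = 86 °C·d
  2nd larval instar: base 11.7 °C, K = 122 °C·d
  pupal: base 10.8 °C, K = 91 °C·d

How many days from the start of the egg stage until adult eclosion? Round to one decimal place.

21.4 days

egg: 68 / (28.0 − 8.5) = 68 / 19.5 = 3.487 d.
1st larval instar: 86 / (28.0 − 11.1) = 86 / 16.9 = 5.089 d.
2nd larval instar: 122 / (28.0 − 11.7) = 122 / 16.3 = 7.485 d.
pupal: 91 / (28.0 − 10.8) = 91 / 17.2 = 5.291 d.
Sum = 21.351 ≈ 21.4 days.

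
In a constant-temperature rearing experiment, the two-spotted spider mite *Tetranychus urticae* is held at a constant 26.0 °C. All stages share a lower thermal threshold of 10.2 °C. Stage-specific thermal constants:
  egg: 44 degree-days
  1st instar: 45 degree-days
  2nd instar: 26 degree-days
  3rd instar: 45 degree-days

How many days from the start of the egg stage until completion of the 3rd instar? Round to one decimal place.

Daily accumulation at 26.0 °C = 26.0 − 10.2 = 15.8 DD/day.
Total K = 44 + 45 + 26 + 45 = 160 DD.
Total duration = 160 / 15.8 = 10.127 ≈ 10.1 days.

10.1 days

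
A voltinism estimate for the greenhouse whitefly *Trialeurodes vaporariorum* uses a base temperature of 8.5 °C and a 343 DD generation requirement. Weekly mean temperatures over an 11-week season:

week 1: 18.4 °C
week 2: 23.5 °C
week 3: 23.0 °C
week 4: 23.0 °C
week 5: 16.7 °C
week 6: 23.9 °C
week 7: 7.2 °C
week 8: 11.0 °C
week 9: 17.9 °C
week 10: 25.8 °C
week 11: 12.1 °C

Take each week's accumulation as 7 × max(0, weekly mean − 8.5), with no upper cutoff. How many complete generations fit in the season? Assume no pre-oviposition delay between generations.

Weekly DD (7 × max(0, T̄ − 8.5)): 69.3, 105.0, 101.5, 101.5, 57.4, 107.8, 0.0, 17.5, 65.8, 121.1, 25.2.
Season total = 772.1 DD.
Complete generations = ⌊772.1 / 343⌋ = 2.

2 generations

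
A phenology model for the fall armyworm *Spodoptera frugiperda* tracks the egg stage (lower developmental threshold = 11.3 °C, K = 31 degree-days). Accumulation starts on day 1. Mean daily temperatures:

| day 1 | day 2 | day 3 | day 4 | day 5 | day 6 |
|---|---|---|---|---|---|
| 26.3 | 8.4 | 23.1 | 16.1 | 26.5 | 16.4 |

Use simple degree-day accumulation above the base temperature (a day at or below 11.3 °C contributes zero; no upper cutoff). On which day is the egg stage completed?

day 4

Daily DD above 11.3 °C: 15.0, 0.0, 11.8, 4.8, 15.2, 5.1.
Cumulative: 15.0, 15.0, 26.8, 31.6, 46.8, 51.9.
The total first reaches 31 DD on day 4.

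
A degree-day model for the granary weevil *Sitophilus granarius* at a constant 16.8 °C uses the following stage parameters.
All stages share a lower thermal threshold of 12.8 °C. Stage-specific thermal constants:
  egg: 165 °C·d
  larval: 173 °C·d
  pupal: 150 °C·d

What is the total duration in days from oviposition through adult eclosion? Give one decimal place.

Daily accumulation at 16.8 °C = 16.8 − 12.8 = 4.0 DD/day.
Total K = 165 + 173 + 150 = 488 DD.
Total duration = 488 / 4.0 = 122.000 ≈ 122.0 days.

122.0 days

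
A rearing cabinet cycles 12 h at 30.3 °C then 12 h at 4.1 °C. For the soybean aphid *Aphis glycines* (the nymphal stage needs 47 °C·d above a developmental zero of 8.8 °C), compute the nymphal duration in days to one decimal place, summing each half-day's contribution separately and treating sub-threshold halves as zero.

4.4 days

Day half: max(0, 30.3 − 8.8) × 0.5 = 21.5 × 0.5 = 10.75 DD.
Night half: max(0, 4.1 − 8.8) × 0.5 = 0.0 × 0.5 = 0.00 DD.
Per 24 h: 10.75 DD/day.
Duration = 47 / 10.75 = 4.372 ≈ 4.4 days.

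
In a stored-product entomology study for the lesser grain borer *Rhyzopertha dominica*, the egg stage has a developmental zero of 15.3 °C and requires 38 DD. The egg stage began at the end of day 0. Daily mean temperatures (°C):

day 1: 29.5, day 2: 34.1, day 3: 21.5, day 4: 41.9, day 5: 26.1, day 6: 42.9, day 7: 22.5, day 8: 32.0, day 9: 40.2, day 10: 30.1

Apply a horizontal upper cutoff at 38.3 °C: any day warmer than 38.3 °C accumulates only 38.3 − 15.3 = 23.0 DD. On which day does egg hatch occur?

day 3

Daily DD above 15.3 °C (capped at 23.0): 14.2, 18.8, 6.2, 23.0, 10.8, 23.0, 7.2, 16.7, 23.0, 14.8.
Cumulative: 14.2, 33.0, 39.2, 62.2, 73.0, 96.0, 103.2, 119.9, 142.9, 157.7.
The total first reaches 38 DD on day 3.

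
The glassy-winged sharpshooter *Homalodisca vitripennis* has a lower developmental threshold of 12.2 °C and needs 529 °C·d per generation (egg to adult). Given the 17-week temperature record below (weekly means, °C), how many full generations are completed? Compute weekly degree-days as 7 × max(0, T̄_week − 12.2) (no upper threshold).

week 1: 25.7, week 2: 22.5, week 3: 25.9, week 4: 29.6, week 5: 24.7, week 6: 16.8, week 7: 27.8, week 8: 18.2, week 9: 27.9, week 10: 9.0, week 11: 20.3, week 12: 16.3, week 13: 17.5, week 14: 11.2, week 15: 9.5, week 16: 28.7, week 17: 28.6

Weekly DD (7 × max(0, T̄ − 12.2)): 94.5, 72.1, 95.9, 121.8, 87.5, 32.2, 109.2, 42.0, 109.9, 0.0, 56.7, 28.7, 37.1, 0.0, 0.0, 115.5, 114.8.
Season total = 1117.9 DD.
Complete generations = ⌊1117.9 / 529⌋ = 2.

2 generations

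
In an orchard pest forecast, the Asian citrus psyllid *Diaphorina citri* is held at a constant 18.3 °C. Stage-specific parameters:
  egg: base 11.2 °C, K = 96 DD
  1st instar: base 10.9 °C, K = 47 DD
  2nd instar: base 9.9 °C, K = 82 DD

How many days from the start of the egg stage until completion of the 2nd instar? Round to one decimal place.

29.6 days

egg: 96 / (18.3 − 11.2) = 96 / 7.1 = 13.521 d.
1st instar: 47 / (18.3 − 10.9) = 47 / 7.4 = 6.351 d.
2nd instar: 82 / (18.3 − 9.9) = 82 / 8.4 = 9.762 d.
Sum = 29.634 ≈ 29.6 days.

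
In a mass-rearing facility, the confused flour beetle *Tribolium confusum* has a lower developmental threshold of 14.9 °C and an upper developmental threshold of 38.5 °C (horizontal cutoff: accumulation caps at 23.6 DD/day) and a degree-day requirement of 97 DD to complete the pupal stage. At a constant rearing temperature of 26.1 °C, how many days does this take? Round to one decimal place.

8.7 days

Daily accumulation = 26.1 − 14.9 = 11.2 DD/day.
Duration = 97 / 11.2 = 8.661 ≈ 8.7 days.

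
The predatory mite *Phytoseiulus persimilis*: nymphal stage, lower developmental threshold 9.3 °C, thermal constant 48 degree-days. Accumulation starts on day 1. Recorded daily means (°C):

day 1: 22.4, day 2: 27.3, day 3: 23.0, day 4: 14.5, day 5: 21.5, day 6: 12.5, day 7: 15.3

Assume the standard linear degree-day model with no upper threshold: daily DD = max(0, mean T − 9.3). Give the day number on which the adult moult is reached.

Daily DD above 9.3 °C: 13.1, 18.0, 13.7, 5.2, 12.2, 3.2, 6.0.
Cumulative: 13.1, 31.1, 44.8, 50.0, 62.2, 65.4, 71.4.
The total first reaches 48 DD on day 4.

day 4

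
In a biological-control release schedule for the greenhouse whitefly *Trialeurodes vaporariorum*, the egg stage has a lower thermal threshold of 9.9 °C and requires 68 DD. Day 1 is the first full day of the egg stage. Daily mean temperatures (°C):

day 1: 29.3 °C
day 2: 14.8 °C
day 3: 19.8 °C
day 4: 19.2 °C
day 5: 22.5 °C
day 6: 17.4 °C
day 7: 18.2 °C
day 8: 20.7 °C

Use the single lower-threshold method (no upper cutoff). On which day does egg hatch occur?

day 7

Daily DD above 9.9 °C: 19.4, 4.9, 9.9, 9.3, 12.6, 7.5, 8.3, 10.8.
Cumulative: 19.4, 24.3, 34.2, 43.5, 56.1, 63.6, 71.9, 82.7.
The total first reaches 68 DD on day 7.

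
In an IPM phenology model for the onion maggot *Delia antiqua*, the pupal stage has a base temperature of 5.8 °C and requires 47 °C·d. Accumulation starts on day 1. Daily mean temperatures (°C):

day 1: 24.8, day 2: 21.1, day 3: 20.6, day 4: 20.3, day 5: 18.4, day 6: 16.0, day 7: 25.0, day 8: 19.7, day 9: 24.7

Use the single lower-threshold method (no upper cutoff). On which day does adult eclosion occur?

day 3

Daily DD above 5.8 °C: 19.0, 15.3, 14.8, 14.5, 12.6, 10.2, 19.2, 13.9, 18.9.
Cumulative: 19.0, 34.3, 49.1, 63.6, 76.2, 86.4, 105.6, 119.5, 138.4.
The total first reaches 47 DD on day 3.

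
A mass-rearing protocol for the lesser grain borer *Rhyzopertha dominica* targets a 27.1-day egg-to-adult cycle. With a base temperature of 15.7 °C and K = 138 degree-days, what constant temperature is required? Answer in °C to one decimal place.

20.8 °C

Required daily accumulation = 138 / 27.1 = 5.092 DD/day.
T = T_base + 5.092 = 15.7 + 5.092 = 20.792 ≈ 20.8 °C.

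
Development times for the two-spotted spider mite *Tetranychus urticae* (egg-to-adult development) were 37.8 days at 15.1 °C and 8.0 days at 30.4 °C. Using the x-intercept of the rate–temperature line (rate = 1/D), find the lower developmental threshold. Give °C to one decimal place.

11.0 °C

Equal thermal constants: D₁(T₁ − T_b) = D₂(T₂ − T_b).
37.8·(15.1 − T_b) = 8.0·(30.4 − T_b)
T_b = (37.8·15.1 − 8.0·30.4) / (37.8 − 8.0) = 327.58 / 29.8 = 10.993 °C ≈ 11.0 °C.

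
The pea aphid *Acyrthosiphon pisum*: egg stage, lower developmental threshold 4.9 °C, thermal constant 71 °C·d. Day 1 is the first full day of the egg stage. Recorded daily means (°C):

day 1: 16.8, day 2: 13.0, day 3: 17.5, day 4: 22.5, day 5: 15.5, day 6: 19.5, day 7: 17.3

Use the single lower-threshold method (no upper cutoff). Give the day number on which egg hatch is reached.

Daily DD above 4.9 °C: 11.9, 8.1, 12.6, 17.6, 10.6, 14.6, 12.4.
Cumulative: 11.9, 20.0, 32.6, 50.2, 60.8, 75.4, 87.8.
The total first reaches 71 DD on day 6.

day 6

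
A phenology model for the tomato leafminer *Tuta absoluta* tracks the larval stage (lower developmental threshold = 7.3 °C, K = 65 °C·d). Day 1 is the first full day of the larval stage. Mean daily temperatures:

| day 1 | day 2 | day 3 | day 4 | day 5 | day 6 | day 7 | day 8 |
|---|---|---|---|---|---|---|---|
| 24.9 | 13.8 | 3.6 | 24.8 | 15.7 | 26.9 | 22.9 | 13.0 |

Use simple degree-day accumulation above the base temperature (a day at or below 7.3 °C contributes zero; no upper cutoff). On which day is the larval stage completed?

day 6

Daily DD above 7.3 °C: 17.6, 6.5, 0.0, 17.5, 8.4, 19.6, 15.6, 5.7.
Cumulative: 17.6, 24.1, 24.1, 41.6, 50.0, 69.6, 85.2, 90.9.
The total first reaches 65 DD on day 6.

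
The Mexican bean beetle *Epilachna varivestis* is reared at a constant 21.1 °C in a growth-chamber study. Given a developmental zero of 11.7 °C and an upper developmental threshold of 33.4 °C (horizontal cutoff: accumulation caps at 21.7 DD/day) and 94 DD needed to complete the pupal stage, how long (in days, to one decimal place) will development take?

Daily accumulation = 21.1 − 11.7 = 9.4 DD/day.
Duration = 94 / 9.4 = 10.000 ≈ 10.0 days.

10.0 days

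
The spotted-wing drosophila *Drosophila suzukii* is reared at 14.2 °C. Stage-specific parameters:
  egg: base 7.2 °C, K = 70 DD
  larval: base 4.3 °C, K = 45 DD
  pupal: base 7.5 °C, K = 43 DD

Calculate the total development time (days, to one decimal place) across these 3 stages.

21.0 days

egg: 70 / (14.2 − 7.2) = 70 / 7.0 = 10.000 d.
larval: 45 / (14.2 − 4.3) = 45 / 9.9 = 4.545 d.
pupal: 43 / (14.2 − 7.5) = 43 / 6.7 = 6.418 d.
Sum = 20.963 ≈ 21.0 days.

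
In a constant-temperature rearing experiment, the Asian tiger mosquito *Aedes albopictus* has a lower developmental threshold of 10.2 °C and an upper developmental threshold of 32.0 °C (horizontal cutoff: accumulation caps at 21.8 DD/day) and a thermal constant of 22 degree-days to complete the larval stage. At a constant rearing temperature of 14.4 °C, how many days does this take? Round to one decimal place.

5.2 days

Daily accumulation = 14.4 − 10.2 = 4.2 DD/day.
Duration = 22 / 4.2 = 5.238 ≈ 5.2 days.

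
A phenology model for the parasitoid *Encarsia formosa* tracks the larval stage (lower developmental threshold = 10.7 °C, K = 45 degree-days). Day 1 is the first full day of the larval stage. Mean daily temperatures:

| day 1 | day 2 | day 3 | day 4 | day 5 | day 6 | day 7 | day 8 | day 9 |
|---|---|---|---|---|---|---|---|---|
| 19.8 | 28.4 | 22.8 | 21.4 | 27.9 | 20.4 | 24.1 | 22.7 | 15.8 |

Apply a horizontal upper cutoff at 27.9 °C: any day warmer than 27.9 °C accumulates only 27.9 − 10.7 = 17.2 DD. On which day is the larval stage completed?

day 4

Daily DD above 10.7 °C (capped at 17.2): 9.1, 17.2, 12.1, 10.7, 17.2, 9.7, 13.4, 12.0, 5.1.
Cumulative: 9.1, 26.3, 38.4, 49.1, 66.3, 76.0, 89.4, 101.4, 106.5.
The total first reaches 45 DD on day 4.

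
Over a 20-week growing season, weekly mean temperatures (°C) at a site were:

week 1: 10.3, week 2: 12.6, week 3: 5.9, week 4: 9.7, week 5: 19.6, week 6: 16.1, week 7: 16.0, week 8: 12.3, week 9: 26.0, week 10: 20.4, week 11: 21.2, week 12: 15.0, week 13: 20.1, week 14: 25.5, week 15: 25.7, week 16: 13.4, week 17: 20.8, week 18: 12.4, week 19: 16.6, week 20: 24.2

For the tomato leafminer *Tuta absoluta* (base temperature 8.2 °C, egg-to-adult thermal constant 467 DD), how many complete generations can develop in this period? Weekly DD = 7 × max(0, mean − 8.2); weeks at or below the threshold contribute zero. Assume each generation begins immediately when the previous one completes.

2 generations

Weekly DD (7 × max(0, T̄ − 8.2)): 14.7, 30.8, 0.0, 10.5, 79.8, 55.3, 54.6, 28.7, 124.6, 85.4, 91.0, 47.6, 83.3, 121.1, 122.5, 36.4, 88.2, 29.4, 58.8, 112.0.
Season total = 1274.7 DD.
Complete generations = ⌊1274.7 / 467⌋ = 2.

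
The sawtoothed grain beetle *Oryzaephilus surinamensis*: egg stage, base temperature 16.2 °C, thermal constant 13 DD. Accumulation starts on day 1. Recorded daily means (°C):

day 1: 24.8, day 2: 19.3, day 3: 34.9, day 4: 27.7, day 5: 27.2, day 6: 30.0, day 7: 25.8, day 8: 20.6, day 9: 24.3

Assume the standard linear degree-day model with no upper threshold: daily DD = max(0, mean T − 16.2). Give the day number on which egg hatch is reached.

Daily DD above 16.2 °C: 8.6, 3.1, 18.7, 11.5, 11.0, 13.8, 9.6, 4.4, 8.1.
Cumulative: 8.6, 11.7, 30.4, 41.9, 52.9, 66.7, 76.3, 80.7, 88.8.
The total first reaches 13 DD on day 3.

day 3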